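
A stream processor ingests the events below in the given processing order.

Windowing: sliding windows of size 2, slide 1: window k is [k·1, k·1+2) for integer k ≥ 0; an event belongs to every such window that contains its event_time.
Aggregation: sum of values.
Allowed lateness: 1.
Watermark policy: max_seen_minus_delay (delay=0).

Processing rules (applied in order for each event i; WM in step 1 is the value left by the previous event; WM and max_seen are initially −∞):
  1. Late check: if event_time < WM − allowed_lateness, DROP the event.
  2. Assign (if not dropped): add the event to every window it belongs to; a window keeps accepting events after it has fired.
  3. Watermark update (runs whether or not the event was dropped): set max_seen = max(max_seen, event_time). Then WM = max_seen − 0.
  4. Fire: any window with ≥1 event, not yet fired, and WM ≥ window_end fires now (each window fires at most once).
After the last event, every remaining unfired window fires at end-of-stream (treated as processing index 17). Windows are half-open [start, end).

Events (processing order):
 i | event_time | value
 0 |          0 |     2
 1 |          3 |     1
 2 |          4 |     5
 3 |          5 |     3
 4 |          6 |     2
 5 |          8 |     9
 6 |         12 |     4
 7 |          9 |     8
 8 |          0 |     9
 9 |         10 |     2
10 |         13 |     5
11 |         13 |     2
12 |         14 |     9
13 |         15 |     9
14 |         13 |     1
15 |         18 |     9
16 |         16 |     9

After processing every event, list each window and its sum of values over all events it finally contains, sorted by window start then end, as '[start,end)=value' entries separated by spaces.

i=0 t=0 v=2: → [0,2); WM=0
i=1 t=3 v=1: → [3,5),[2,4); WM=3; [0,2) fires=2
i=2 t=4 v=5: → [4,6),[3,5); WM=4; [2,4) fires=1
i=3 t=5 v=3: → [5,7),[4,6); WM=5; [3,5) fires=6
i=4 t=6 v=2: → [6,8),[5,7); WM=6; [4,6) fires=8
i=5 t=8 v=9: → [8,10),[7,9); WM=8; [5,7) fires=5 [6,8) fires=2
i=6 t=12 v=4: → [12,14),[11,13); WM=12; [7,9) fires=9 [8,10) fires=9
i=7 t=9 v=8: DROP (t<12-1); WM=12
i=8 t=0 v=9: DROP (t<12-1); WM=12
i=9 t=10 v=2: DROP (t<12-1); WM=12
i=10 t=13 v=5: → [13,15),[12,14); WM=13; [11,13) fires=4
i=11 t=13 v=2: → [13,15),[12,14); WM=13
i=12 t=14 v=9: → [14,16),[13,15); WM=14; [12,14) fires=11
i=13 t=15 v=9: → [15,17),[14,16); WM=15; [13,15) fires=16
i=14 t=13 v=1: DROP (t<15-1); WM=15
i=15 t=18 v=9: → [18,20),[17,19); WM=18; [14,16) fires=18 [15,17) fires=9
i=16 t=16 v=9: DROP (t<18-1); WM=18

[0,2)=2 [2,4)=1 [3,5)=6 [4,6)=8 [5,7)=5 [6,8)=2 [7,9)=9 [8,10)=9 [11,13)=4 [12,14)=11 [13,15)=16 [14,16)=18 [15,17)=9 [17,19)=9 [18,20)=9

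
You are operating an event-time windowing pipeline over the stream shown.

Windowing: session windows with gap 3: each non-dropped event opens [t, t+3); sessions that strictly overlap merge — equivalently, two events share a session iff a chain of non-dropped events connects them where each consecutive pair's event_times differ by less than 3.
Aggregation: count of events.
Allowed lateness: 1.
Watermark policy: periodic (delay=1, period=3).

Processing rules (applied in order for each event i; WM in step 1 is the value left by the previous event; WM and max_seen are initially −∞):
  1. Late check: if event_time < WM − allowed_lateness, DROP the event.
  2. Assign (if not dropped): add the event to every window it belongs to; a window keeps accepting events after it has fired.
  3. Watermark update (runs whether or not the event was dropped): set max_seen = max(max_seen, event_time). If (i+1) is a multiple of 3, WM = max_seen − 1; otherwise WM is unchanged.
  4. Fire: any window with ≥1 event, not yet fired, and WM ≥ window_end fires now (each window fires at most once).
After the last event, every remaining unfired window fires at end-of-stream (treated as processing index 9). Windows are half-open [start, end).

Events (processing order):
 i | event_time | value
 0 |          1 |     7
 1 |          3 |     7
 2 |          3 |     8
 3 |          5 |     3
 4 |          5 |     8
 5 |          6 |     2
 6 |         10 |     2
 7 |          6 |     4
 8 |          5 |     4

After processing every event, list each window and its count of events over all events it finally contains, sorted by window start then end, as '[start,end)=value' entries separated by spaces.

i=0 t=1 v=7: → [1,4); WM=−∞
i=1 t=3 v=7: → [1,6); WM=−∞
i=2 t=3 v=8: → [1,6); WM=2
i=3 t=5 v=3: → [1,8); WM=2
i=4 t=5 v=8: → [1,8); WM=2
i=5 t=6 v=2: → [1,9); WM=5
i=6 t=10 v=2: → [10,13); WM=5
i=7 t=6 v=4: → [1,9); WM=5
i=8 t=5 v=4: → [1,9); WM=9

[1,9)=8 [10,13)=1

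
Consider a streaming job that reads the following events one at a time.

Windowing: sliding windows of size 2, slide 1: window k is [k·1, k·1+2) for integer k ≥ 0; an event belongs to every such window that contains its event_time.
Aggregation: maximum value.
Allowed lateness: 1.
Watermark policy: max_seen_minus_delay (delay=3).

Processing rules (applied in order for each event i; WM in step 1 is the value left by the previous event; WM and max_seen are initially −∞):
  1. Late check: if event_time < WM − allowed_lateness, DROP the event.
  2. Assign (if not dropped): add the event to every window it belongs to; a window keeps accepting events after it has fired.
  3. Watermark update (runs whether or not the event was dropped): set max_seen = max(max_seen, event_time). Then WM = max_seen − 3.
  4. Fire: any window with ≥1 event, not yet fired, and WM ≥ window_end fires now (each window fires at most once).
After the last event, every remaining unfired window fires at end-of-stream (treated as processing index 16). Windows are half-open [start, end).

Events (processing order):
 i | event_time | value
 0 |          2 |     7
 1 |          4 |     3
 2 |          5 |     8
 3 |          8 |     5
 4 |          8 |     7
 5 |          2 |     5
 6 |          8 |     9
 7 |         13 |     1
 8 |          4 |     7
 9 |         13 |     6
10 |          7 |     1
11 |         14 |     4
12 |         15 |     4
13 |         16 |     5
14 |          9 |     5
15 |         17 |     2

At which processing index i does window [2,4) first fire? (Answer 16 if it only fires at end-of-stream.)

i=0 t=2 v=7: → [2,4),[1,3); WM=-1
i=1 t=4 v=3: → [4,6),[3,5); WM=1
i=2 t=5 v=8: → [5,7),[4,6); WM=2
i=3 t=8 v=5: → [8,10),[7,9); WM=5; [1,3) fires=7 [2,4) fires=7 [3,5) fires=3
i=4 t=8 v=7: → [8,10),[7,9); WM=5
i=5 t=2 v=5: DROP (t<5-1); WM=5
i=6 t=8 v=9: → [8,10),[7,9); WM=5
i=7 t=13 v=1: → [13,15),[12,14); WM=10; [4,6) fires=8 [5,7) fires=8 [7,9) fires=9 [8,10) fires=9
i=8 t=4 v=7: DROP (t<10-1); WM=10
i=9 t=13 v=6: → [13,15),[12,14); WM=10
i=10 t=7 v=1: DROP (t<10-1); WM=10
i=11 t=14 v=4: → [14,16),[13,15); WM=11
i=12 t=15 v=4: → [15,17),[14,16); WM=12
i=13 t=16 v=5: → [16,18),[15,17); WM=13
i=14 t=9 v=5: DROP (t<13-1); WM=13
i=15 t=17 v=2: → [17,19),[16,18); WM=14; [12,14) fires=6

3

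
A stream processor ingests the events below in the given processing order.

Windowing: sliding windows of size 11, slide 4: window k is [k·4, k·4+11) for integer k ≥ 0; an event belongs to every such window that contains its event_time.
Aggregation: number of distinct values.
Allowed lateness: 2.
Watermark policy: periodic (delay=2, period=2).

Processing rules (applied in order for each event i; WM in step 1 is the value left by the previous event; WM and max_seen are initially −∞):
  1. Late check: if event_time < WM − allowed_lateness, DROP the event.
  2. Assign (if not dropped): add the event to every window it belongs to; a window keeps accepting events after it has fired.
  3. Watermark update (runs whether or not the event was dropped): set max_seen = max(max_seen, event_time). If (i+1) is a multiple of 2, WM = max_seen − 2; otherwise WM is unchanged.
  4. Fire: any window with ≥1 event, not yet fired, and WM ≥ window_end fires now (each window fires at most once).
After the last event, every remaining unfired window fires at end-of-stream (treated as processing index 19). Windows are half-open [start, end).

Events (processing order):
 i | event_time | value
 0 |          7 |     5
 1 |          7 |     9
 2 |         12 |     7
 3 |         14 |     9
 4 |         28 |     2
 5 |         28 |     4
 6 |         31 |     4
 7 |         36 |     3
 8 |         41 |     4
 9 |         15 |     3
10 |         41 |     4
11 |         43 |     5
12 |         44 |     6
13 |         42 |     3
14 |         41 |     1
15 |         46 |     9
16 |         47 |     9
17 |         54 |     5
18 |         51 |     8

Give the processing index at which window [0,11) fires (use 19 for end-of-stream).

i=0 t=7 v=5: → [4,15),[0,11); WM=−∞
i=1 t=7 v=9: → [4,15),[0,11); WM=5
i=2 t=12 v=7: → [12,23),[8,19),[4,15); WM=5
i=3 t=14 v=9: → [12,23),[8,19),[4,15); WM=12; [0,11) fires=2
i=4 t=28 v=2: → [28,39),[24,35),[20,31); WM=12
i=5 t=28 v=4: → [28,39),[24,35),[20,31); WM=26; [4,15) fires=3 [8,19) fires=2 [12,23) fires=2
i=6 t=31 v=4: → [28,39),[24,35); WM=26
i=7 t=36 v=3: → [36,47),[32,43),[28,39); WM=34; [20,31) fires=2
i=8 t=41 v=4: → [40,51),[36,47),[32,43); WM=34
i=9 t=15 v=3: DROP (t<34-2); WM=39; [24,35) fires=2 [28,39) fires=3
i=10 t=41 v=4: → [40,51),[36,47),[32,43); WM=39
i=11 t=43 v=5: → [40,51),[36,47); WM=41
i=12 t=44 v=6: → [44,55),[40,51),[36,47); WM=41
i=13 t=42 v=3: → [40,51),[36,47),[32,43); WM=42
i=14 t=41 v=1: → [40,51),[36,47),[32,43); WM=42
i=15 t=46 v=9: → [44,55),[40,51),[36,47); WM=44; [32,43) fires=3
i=16 t=47 v=9: → [44,55),[40,51); WM=44
i=17 t=54 v=5: → [52,63),[48,59),[44,55); WM=52; [36,47) fires=6 [40,51) fires=6
i=18 t=51 v=8: → [48,59),[44,55); WM=52

3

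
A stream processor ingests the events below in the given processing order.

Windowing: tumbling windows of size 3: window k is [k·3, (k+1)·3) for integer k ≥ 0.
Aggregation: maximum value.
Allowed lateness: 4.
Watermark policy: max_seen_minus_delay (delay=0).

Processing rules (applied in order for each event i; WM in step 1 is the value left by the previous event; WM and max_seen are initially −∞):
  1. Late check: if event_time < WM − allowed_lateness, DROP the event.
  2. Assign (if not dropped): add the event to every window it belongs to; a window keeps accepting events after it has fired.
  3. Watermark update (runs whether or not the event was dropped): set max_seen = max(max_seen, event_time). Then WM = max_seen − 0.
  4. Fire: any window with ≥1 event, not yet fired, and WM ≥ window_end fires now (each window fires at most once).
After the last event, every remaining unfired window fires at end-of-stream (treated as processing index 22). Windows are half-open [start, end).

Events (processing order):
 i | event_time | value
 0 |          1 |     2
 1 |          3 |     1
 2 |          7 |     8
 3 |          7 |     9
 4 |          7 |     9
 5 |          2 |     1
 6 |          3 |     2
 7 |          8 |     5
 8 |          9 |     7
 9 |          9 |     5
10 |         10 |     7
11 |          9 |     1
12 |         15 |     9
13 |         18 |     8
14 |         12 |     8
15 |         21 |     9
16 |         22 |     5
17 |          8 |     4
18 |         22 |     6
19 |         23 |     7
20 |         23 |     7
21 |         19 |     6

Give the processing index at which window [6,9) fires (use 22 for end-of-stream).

i=0 t=1 v=2: → [0,3); WM=1
i=1 t=3 v=1: → [3,6); WM=3; [0,3) fires=2
i=2 t=7 v=8: → [6,9); WM=7; [3,6) fires=1
i=3 t=7 v=9: → [6,9); WM=7
i=4 t=7 v=9: → [6,9); WM=7
i=5 t=2 v=1: DROP (t<7-4); WM=7
i=6 t=3 v=2: → [3,6); WM=7
i=7 t=8 v=5: → [6,9); WM=8
i=8 t=9 v=7: → [9,12); WM=9; [6,9) fires=9
i=9 t=9 v=5: → [9,12); WM=9
i=10 t=10 v=7: → [9,12); WM=10
i=11 t=9 v=1: → [9,12); WM=10
i=12 t=15 v=9: → [15,18); WM=15; [9,12) fires=7
i=13 t=18 v=8: → [18,21); WM=18; [15,18) fires=9
i=14 t=12 v=8: DROP (t<18-4); WM=18
i=15 t=21 v=9: → [21,24); WM=21; [18,21) fires=8
i=16 t=22 v=5: → [21,24); WM=22
i=17 t=8 v=4: DROP (t<22-4); WM=22
i=18 t=22 v=6: → [21,24); WM=22
i=19 t=23 v=7: → [21,24); WM=23
i=20 t=23 v=7: → [21,24); WM=23
i=21 t=19 v=6: → [18,21); WM=23

8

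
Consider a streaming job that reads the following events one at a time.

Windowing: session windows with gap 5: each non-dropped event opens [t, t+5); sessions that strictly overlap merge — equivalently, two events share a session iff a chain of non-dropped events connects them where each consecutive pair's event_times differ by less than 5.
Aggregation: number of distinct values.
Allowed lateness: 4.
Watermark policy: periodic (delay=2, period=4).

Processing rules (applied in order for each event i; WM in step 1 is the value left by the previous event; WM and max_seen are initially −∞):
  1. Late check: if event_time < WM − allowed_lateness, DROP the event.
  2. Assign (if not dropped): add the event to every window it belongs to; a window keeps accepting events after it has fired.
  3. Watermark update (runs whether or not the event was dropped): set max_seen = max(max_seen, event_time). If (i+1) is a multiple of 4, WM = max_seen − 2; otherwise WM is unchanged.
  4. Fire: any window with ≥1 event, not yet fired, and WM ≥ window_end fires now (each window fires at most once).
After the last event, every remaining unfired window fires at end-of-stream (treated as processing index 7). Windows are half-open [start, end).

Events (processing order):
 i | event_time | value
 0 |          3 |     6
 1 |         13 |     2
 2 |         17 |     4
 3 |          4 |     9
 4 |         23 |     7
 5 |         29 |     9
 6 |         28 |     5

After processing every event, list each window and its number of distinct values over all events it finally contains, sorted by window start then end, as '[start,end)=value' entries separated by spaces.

i=0 t=3 v=6: → [3,8); WM=−∞
i=1 t=13 v=2: → [13,18); WM=−∞
i=2 t=17 v=4: → [13,22); WM=−∞
i=3 t=4 v=9: → [3,9); WM=15
i=4 t=23 v=7: → [23,28); WM=15
i=5 t=29 v=9: → [29,34); WM=15
i=6 t=28 v=5: → [28,34); WM=15

[3,9)=2 [13,22)=2 [23,28)=1 [28,34)=2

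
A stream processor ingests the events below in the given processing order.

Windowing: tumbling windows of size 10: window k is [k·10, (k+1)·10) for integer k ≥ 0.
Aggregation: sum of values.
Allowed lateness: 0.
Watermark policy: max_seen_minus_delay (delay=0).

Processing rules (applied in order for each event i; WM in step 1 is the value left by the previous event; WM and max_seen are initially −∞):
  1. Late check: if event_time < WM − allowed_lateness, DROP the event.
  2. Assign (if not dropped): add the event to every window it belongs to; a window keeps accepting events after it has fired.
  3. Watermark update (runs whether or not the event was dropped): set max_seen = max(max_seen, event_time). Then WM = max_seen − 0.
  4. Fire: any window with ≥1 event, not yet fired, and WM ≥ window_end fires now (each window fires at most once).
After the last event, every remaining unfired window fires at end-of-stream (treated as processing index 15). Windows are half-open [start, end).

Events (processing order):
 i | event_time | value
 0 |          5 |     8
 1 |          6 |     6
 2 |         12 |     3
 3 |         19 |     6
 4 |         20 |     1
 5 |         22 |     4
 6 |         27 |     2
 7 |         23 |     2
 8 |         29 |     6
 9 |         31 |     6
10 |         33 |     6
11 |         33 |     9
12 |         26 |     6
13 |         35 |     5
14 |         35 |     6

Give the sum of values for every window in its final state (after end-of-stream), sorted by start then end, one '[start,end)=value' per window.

i=0 t=5 v=8: → [0,10); WM=5
i=1 t=6 v=6: → [0,10); WM=6
i=2 t=12 v=3: → [10,20); WM=12; [0,10) fires=14
i=3 t=19 v=6: → [10,20); WM=19
i=4 t=20 v=1: → [20,30); WM=20; [10,20) fires=9
i=5 t=22 v=4: → [20,30); WM=22
i=6 t=27 v=2: → [20,30); WM=27
i=7 t=23 v=2: DROP (t<27-0); WM=27
i=8 t=29 v=6: → [20,30); WM=29
i=9 t=31 v=6: → [30,40); WM=31; [20,30) fires=13
i=10 t=33 v=6: → [30,40); WM=33
i=11 t=33 v=9: → [30,40); WM=33
i=12 t=26 v=6: DROP (t<33-0); WM=33
i=13 t=35 v=5: → [30,40); WM=35
i=14 t=35 v=6: → [30,40); WM=35

[0,10)=14 [10,20)=9 [20,30)=13 [30,40)=32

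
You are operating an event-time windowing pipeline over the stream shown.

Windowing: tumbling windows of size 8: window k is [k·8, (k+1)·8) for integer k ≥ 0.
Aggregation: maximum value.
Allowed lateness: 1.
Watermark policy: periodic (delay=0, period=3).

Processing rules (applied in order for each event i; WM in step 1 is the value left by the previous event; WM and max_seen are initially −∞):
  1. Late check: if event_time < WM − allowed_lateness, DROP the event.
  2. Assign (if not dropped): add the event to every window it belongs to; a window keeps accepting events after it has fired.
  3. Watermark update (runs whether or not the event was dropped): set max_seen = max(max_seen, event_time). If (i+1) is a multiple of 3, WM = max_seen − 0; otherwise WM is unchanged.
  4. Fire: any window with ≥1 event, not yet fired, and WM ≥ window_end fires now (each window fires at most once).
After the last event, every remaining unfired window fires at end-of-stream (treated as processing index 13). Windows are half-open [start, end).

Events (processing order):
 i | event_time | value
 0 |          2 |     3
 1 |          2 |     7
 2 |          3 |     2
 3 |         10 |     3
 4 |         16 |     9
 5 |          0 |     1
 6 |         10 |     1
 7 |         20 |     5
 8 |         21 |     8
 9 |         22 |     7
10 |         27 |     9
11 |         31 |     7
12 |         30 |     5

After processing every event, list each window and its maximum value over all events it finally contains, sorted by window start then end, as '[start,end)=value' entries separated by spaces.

i=0 t=2 v=3: → [0,8); WM=−∞
i=1 t=2 v=7: → [0,8); WM=−∞
i=2 t=3 v=2: → [0,8); WM=3
i=3 t=10 v=3: → [8,16); WM=3
i=4 t=16 v=9: → [16,24); WM=3
i=5 t=0 v=1: DROP (t<3-1); WM=16; [0,8) fires=7 [8,16) fires=3
i=6 t=10 v=1: DROP (t<16-1); WM=16
i=7 t=20 v=5: → [16,24); WM=16
i=8 t=21 v=8: → [16,24); WM=21
i=9 t=22 v=7: → [16,24); WM=21
i=10 t=27 v=9: → [24,32); WM=21
i=11 t=31 v=7: → [24,32); WM=31; [16,24) fires=9
i=12 t=30 v=5: → [24,32); WM=31

[0,8)=7 [8,16)=3 [16,24)=9 [24,32)=9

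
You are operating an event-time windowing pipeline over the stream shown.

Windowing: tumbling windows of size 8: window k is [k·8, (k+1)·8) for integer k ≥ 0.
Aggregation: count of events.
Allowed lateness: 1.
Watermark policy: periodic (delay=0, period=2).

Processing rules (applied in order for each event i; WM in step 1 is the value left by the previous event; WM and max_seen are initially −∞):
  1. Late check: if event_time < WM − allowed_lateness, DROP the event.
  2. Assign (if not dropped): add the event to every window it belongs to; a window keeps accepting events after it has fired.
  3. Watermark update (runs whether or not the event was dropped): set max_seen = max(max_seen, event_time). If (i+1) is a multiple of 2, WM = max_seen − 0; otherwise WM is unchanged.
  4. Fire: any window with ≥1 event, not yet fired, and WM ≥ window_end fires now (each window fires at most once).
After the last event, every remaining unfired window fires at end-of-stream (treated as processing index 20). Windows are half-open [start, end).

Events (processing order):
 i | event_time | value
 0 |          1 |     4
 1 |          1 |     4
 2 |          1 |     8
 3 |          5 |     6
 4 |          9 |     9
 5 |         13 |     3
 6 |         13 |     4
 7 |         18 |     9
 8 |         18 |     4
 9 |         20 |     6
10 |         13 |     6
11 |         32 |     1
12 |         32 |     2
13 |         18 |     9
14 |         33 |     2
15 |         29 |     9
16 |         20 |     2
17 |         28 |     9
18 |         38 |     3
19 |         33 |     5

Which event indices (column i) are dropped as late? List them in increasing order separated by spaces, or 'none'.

10 13 15 16 17

i=0 t=1 v=4: → [0,8); WM=−∞
i=1 t=1 v=4: → [0,8); WM=1
i=2 t=1 v=8: → [0,8); WM=1
i=3 t=5 v=6: → [0,8); WM=5
i=4 t=9 v=9: → [8,16); WM=5
i=5 t=13 v=3: → [8,16); WM=13; [0,8) fires=4
i=6 t=13 v=4: → [8,16); WM=13
i=7 t=18 v=9: → [16,24); WM=18; [8,16) fires=3
i=8 t=18 v=4: → [16,24); WM=18
i=9 t=20 v=6: → [16,24); WM=20
i=10 t=13 v=6: DROP (t<20-1); WM=20
i=11 t=32 v=1: → [32,40); WM=32; [16,24) fires=3
i=12 t=32 v=2: → [32,40); WM=32
i=13 t=18 v=9: DROP (t<32-1); WM=32
i=14 t=33 v=2: → [32,40); WM=32
i=15 t=29 v=9: DROP (t<32-1); WM=33
i=16 t=20 v=2: DROP (t<33-1); WM=33
i=17 t=28 v=9: DROP (t<33-1); WM=33
i=18 t=38 v=3: → [32,40); WM=33
i=19 t=33 v=5: → [32,40); WM=38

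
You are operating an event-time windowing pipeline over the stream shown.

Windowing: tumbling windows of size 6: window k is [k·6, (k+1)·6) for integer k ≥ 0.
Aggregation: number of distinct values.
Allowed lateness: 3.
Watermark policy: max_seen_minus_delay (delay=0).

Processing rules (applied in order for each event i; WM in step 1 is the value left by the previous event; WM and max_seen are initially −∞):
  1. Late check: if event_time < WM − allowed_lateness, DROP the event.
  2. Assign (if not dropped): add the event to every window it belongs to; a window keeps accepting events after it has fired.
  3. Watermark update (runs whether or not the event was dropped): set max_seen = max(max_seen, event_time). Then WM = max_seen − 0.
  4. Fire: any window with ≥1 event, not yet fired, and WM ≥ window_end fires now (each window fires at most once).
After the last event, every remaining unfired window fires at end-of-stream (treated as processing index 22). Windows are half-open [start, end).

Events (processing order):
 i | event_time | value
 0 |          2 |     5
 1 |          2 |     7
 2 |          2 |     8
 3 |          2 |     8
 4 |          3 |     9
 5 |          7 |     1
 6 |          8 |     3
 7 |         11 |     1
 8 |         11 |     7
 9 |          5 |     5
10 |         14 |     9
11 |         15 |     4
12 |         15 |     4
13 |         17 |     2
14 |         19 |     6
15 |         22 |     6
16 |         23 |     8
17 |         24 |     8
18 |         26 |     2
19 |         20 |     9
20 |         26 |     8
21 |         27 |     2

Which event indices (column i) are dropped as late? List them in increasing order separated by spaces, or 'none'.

9 19

i=0 t=2 v=5: → [0,6); WM=2
i=1 t=2 v=7: → [0,6); WM=2
i=2 t=2 v=8: → [0,6); WM=2
i=3 t=2 v=8: → [0,6); WM=2
i=4 t=3 v=9: → [0,6); WM=3
i=5 t=7 v=1: → [6,12); WM=7; [0,6) fires=4
i=6 t=8 v=3: → [6,12); WM=8
i=7 t=11 v=1: → [6,12); WM=11
i=8 t=11 v=7: → [6,12); WM=11
i=9 t=5 v=5: DROP (t<11-3); WM=11
i=10 t=14 v=9: → [12,18); WM=14; [6,12) fires=3
i=11 t=15 v=4: → [12,18); WM=15
i=12 t=15 v=4: → [12,18); WM=15
i=13 t=17 v=2: → [12,18); WM=17
i=14 t=19 v=6: → [18,24); WM=19; [12,18) fires=3
i=15 t=22 v=6: → [18,24); WM=22
i=16 t=23 v=8: → [18,24); WM=23
i=17 t=24 v=8: → [24,30); WM=24; [18,24) fires=2
i=18 t=26 v=2: → [24,30); WM=26
i=19 t=20 v=9: DROP (t<26-3); WM=26
i=20 t=26 v=8: → [24,30); WM=26
i=21 t=27 v=2: → [24,30); WM=27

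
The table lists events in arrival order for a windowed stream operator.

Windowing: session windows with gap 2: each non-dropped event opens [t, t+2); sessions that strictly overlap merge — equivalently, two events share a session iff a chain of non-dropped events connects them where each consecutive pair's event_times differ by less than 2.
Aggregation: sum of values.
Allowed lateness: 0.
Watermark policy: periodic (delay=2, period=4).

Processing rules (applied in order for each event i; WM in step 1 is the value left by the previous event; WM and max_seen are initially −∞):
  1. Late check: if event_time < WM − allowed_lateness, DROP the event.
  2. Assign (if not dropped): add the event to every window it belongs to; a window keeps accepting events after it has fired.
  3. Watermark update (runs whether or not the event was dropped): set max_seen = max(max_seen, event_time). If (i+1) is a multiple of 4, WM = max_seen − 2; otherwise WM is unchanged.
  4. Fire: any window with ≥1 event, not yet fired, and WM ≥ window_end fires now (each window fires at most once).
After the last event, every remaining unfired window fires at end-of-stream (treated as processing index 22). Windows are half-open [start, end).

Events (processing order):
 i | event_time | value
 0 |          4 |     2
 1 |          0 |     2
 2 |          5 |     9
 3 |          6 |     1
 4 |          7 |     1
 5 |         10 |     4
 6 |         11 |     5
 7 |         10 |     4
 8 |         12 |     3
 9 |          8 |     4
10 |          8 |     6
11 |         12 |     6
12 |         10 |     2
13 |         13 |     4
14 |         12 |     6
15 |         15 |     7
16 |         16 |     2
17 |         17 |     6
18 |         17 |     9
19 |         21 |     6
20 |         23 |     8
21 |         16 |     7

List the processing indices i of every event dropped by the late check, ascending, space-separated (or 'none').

i=0 t=4 v=2: → [4,6); WM=−∞
i=1 t=0 v=2: → [0,2); WM=−∞
i=2 t=5 v=9: → [4,7); WM=−∞
i=3 t=6 v=1: → [4,8); WM=4
i=4 t=7 v=1: → [4,9); WM=4
i=5 t=10 v=4: → [10,12); WM=4
i=6 t=11 v=5: → [10,13); WM=4
i=7 t=10 v=4: → [10,13); WM=9
i=8 t=12 v=3: → [10,14); WM=9
i=9 t=8 v=4: DROP (t<9-0); WM=9
i=10 t=8 v=6: DROP (t<9-0); WM=9
i=11 t=12 v=6: → [10,14); WM=10
i=12 t=10 v=2: → [10,14); WM=10
i=13 t=13 v=4: → [10,15); WM=10
i=14 t=12 v=6: → [10,15); WM=10
i=15 t=15 v=7: → [15,17); WM=13
i=16 t=16 v=2: → [15,18); WM=13
i=17 t=17 v=6: → [15,19); WM=13
i=18 t=17 v=9: → [15,19); WM=13
i=19 t=21 v=6: → [21,23); WM=19
i=20 t=23 v=8: → [23,25); WM=19
i=21 t=16 v=7: DROP (t<19-0); WM=19

9 10 21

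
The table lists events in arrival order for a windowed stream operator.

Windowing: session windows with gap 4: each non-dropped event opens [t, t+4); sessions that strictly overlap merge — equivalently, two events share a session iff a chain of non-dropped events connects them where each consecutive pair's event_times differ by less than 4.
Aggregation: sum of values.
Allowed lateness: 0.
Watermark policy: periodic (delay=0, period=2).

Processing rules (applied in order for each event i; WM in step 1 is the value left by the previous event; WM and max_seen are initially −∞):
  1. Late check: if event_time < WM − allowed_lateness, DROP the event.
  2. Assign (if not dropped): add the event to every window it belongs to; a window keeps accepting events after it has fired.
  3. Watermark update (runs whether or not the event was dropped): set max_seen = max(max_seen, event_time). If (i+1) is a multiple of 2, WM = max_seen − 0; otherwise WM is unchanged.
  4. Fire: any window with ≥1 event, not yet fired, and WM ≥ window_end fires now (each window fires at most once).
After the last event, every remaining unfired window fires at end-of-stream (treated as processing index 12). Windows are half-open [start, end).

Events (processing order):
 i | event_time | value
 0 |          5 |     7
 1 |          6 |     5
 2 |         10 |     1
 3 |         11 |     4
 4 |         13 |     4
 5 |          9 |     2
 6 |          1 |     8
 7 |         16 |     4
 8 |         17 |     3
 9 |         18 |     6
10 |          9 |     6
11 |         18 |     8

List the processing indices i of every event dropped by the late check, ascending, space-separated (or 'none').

i=0 t=5 v=7: → [5,9); WM=−∞
i=1 t=6 v=5: → [5,10); WM=6
i=2 t=10 v=1: → [10,14); WM=6
i=3 t=11 v=4: → [10,15); WM=11
i=4 t=13 v=4: → [10,17); WM=11
i=5 t=9 v=2: DROP (t<11-0); WM=13
i=6 t=1 v=8: DROP (t<13-0); WM=13
i=7 t=16 v=4: → [10,20); WM=16
i=8 t=17 v=3: → [10,21); WM=16
i=9 t=18 v=6: → [10,22); WM=18
i=10 t=9 v=6: DROP (t<18-0); WM=18
i=11 t=18 v=8: → [10,22); WM=18

5 6 10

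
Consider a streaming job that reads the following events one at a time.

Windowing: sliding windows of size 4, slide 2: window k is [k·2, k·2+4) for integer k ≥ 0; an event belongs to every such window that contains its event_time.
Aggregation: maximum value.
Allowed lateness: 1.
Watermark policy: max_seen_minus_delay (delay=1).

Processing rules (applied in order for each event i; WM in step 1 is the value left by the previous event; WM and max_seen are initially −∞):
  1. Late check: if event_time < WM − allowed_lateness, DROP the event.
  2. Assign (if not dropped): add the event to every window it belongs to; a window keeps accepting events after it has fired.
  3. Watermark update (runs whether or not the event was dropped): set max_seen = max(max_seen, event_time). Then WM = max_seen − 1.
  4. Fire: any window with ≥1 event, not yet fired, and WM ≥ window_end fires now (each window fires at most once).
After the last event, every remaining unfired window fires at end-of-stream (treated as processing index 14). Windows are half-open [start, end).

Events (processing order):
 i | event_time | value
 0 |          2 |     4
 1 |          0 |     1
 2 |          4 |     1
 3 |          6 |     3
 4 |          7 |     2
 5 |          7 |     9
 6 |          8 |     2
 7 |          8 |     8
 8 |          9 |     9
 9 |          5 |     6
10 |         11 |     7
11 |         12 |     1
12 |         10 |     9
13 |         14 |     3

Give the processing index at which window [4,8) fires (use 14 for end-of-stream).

i=0 t=2 v=4: → [2,6),[0,4); WM=1
i=1 t=0 v=1: → [0,4); WM=1
i=2 t=4 v=1: → [4,8),[2,6); WM=3
i=3 t=6 v=3: → [6,10),[4,8); WM=5; [0,4) fires=4
i=4 t=7 v=2: → [6,10),[4,8); WM=6; [2,6) fires=4
i=5 t=7 v=9: → [6,10),[4,8); WM=6
i=6 t=8 v=2: → [8,12),[6,10); WM=7
i=7 t=8 v=8: → [8,12),[6,10); WM=7
i=8 t=9 v=9: → [8,12),[6,10); WM=8; [4,8) fires=9
i=9 t=5 v=6: DROP (t<8-1); WM=8
i=10 t=11 v=7: → [10,14),[8,12); WM=10; [6,10) fires=9
i=11 t=12 v=1: → [12,16),[10,14); WM=11
i=12 t=10 v=9: → [10,14),[8,12); WM=11
i=13 t=14 v=3: → [14,18),[12,16); WM=13; [8,12) fires=9

8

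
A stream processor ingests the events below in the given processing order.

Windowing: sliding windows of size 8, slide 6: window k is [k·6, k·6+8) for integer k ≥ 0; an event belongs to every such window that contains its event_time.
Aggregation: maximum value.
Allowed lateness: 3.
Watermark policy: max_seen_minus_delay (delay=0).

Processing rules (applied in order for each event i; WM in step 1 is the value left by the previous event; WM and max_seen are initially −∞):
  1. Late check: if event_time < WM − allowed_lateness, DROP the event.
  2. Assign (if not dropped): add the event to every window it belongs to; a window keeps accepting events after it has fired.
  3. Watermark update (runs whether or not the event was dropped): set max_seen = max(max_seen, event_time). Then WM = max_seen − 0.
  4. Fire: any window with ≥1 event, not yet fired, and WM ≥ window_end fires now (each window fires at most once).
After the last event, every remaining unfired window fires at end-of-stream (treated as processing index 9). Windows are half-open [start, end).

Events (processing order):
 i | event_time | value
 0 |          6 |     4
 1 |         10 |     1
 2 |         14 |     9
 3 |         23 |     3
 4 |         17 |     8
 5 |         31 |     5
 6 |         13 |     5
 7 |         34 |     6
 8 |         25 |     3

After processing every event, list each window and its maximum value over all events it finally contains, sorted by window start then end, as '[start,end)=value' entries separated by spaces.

i=0 t=6 v=4: → [6,14),[0,8); WM=6
i=1 t=10 v=1: → [6,14); WM=10; [0,8) fires=4
i=2 t=14 v=9: → [12,20); WM=14; [6,14) fires=4
i=3 t=23 v=3: → [18,26); WM=23; [12,20) fires=9
i=4 t=17 v=8: DROP (t<23-3); WM=23
i=5 t=31 v=5: → [30,38),[24,32); WM=31; [18,26) fires=3
i=6 t=13 v=5: DROP (t<31-3); WM=31
i=7 t=34 v=6: → [30,38); WM=34; [24,32) fires=5
i=8 t=25 v=3: DROP (t<34-3); WM=34

[0,8)=4 [6,14)=4 [12,20)=9 [18,26)=3 [24,32)=5 [30,38)=6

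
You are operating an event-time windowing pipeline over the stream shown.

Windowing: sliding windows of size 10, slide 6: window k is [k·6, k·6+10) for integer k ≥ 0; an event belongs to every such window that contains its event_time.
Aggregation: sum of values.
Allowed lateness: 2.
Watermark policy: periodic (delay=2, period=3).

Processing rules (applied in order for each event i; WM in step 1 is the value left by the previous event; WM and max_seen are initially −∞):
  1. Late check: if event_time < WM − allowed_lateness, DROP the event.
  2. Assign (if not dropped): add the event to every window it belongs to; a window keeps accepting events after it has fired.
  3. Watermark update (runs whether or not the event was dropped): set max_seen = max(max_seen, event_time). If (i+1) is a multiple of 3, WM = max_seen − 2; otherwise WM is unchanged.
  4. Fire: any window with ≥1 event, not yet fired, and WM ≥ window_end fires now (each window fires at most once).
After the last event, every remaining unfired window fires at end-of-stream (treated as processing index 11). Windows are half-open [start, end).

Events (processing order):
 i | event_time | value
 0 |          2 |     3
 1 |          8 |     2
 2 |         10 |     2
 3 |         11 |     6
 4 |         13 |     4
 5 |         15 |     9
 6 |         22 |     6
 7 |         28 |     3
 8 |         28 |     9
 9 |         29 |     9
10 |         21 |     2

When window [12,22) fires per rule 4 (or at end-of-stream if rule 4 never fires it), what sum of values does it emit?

i=0 t=2 v=3: → [0,10); WM=−∞
i=1 t=8 v=2: → [6,16),[0,10); WM=−∞
i=2 t=10 v=2: → [6,16); WM=8
i=3 t=11 v=6: → [6,16); WM=8
i=4 t=13 v=4: → [12,22),[6,16); WM=8
i=5 t=15 v=9: → [12,22),[6,16); WM=13; [0,10) fires=5
i=6 t=22 v=6: → [18,28); WM=13
i=7 t=28 v=3: → [24,34); WM=13
i=8 t=28 v=9: → [24,34); WM=26; [6,16) fires=23 [12,22) fires=13
i=9 t=29 v=9: → [24,34); WM=26
i=10 t=21 v=2: DROP (t<26-2); WM=26

13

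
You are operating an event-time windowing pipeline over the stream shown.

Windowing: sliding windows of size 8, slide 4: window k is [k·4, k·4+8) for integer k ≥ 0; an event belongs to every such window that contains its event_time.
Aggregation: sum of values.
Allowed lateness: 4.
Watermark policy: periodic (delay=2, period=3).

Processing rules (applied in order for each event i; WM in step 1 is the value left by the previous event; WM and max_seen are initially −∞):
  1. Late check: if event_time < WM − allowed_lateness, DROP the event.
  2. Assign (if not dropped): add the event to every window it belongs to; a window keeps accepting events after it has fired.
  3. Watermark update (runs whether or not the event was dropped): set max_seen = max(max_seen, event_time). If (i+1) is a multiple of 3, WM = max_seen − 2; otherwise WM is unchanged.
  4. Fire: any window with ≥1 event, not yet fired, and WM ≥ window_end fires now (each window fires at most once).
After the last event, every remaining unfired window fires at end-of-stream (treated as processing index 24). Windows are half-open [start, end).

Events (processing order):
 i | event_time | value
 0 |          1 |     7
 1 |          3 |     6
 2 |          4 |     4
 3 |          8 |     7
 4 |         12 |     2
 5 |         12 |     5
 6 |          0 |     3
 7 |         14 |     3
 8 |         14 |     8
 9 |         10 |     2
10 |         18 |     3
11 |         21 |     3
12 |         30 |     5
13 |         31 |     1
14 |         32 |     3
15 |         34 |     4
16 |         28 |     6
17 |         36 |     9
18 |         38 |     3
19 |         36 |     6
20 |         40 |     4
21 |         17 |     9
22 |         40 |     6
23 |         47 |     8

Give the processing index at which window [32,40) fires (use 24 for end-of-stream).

i=0 t=1 v=7: → [0,8); WM=−∞
i=1 t=3 v=6: → [0,8); WM=−∞
i=2 t=4 v=4: → [4,12),[0,8); WM=2
i=3 t=8 v=7: → [8,16),[4,12); WM=2
i=4 t=12 v=2: → [12,20),[8,16); WM=2
i=5 t=12 v=5: → [12,20),[8,16); WM=10; [0,8) fires=17
i=6 t=0 v=3: DROP (t<10-4); WM=10
i=7 t=14 v=3: → [12,20),[8,16); WM=10
i=8 t=14 v=8: → [12,20),[8,16); WM=12; [4,12) fires=11
i=9 t=10 v=2: → [8,16),[4,12); WM=12
i=10 t=18 v=3: → [16,24),[12,20); WM=12
i=11 t=21 v=3: → [20,28),[16,24); WM=19; [8,16) fires=27
i=12 t=30 v=5: → [28,36),[24,32); WM=19
i=13 t=31 v=1: → [28,36),[24,32); WM=19
i=14 t=32 v=3: → [32,40),[28,36); WM=30; [12,20) fires=21 [16,24) fires=6 [20,28) fires=3
i=15 t=34 v=4: → [32,40),[28,36); WM=30
i=16 t=28 v=6: → [28,36),[24,32); WM=30
i=17 t=36 v=9: → [36,44),[32,40); WM=34; [24,32) fires=12
i=18 t=38 v=3: → [36,44),[32,40); WM=34
i=19 t=36 v=6: → [36,44),[32,40); WM=34
i=20 t=40 v=4: → [40,48),[36,44); WM=38; [28,36) fires=19
i=21 t=17 v=9: DROP (t<38-4); WM=38
i=22 t=40 v=6: → [40,48),[36,44); WM=38
i=23 t=47 v=8: → [44,52),[40,48); WM=45; [32,40) fires=25 [36,44) fires=28

23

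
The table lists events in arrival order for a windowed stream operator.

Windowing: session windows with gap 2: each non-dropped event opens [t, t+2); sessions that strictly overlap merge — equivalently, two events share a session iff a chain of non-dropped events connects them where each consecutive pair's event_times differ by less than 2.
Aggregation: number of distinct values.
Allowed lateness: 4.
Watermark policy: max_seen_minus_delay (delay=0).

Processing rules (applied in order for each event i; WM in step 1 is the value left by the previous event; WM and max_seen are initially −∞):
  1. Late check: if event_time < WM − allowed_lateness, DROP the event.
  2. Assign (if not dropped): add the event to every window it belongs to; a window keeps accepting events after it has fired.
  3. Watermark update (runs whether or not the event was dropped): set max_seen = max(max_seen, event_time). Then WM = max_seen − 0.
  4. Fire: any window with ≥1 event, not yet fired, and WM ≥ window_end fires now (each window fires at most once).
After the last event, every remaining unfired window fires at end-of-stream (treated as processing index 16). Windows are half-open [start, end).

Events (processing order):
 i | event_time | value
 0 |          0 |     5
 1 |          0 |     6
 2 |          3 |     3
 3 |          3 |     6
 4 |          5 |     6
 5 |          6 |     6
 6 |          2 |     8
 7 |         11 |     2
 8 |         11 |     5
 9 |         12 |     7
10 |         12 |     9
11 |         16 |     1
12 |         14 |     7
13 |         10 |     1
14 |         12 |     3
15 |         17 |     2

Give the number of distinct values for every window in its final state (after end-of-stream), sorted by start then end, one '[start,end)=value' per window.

[0,2)=2 [2,5)=3 [5,8)=1 [11,14)=5 [14,16)=1 [16,19)=2

i=0 t=0 v=5: → [0,2); WM=0
i=1 t=0 v=6: → [0,2); WM=0
i=2 t=3 v=3: → [3,5); WM=3
i=3 t=3 v=6: → [3,5); WM=3
i=4 t=5 v=6: → [5,7); WM=5
i=5 t=6 v=6: → [5,8); WM=6
i=6 t=2 v=8: → [2,5); WM=6
i=7 t=11 v=2: → [11,13); WM=11
i=8 t=11 v=5: → [11,13); WM=11
i=9 t=12 v=7: → [11,14); WM=12
i=10 t=12 v=9: → [11,14); WM=12
i=11 t=16 v=1: → [16,18); WM=16
i=12 t=14 v=7: → [14,16); WM=16
i=13 t=10 v=1: DROP (t<16-4); WM=16
i=14 t=12 v=3: → [11,14); WM=16
i=15 t=17 v=2: → [16,19); WM=17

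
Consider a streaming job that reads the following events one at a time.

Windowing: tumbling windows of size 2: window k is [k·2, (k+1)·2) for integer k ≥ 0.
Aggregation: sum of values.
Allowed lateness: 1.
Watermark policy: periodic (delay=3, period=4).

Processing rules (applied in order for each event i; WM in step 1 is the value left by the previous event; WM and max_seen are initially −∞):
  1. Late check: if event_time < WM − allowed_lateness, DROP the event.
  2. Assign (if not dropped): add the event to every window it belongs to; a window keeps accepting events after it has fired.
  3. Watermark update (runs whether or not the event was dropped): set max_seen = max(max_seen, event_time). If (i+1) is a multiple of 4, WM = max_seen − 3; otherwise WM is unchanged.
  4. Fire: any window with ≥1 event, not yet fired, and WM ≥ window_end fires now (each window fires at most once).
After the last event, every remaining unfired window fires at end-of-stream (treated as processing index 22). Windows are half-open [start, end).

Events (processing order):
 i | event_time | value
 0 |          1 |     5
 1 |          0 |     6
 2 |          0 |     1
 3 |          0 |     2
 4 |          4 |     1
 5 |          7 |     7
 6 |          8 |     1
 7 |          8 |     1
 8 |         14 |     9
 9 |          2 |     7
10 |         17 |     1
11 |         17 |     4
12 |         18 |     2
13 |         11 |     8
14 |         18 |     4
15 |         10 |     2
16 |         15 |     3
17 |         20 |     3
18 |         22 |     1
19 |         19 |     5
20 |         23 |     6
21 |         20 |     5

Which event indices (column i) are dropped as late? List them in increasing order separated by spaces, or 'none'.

i=0 t=1 v=5: → [0,2); WM=−∞
i=1 t=0 v=6: → [0,2); WM=−∞
i=2 t=0 v=1: → [0,2); WM=−∞
i=3 t=0 v=2: → [0,2); WM=-2
i=4 t=4 v=1: → [4,6); WM=-2
i=5 t=7 v=7: → [6,8); WM=-2
i=6 t=8 v=1: → [8,10); WM=-2
i=7 t=8 v=1: → [8,10); WM=5; [0,2) fires=14
i=8 t=14 v=9: → [14,16); WM=5
i=9 t=2 v=7: DROP (t<5-1); WM=5
i=10 t=17 v=1: → [16,18); WM=5
i=11 t=17 v=4: → [16,18); WM=14; [4,6) fires=1 [6,8) fires=7 [8,10) fires=2
i=12 t=18 v=2: → [18,20); WM=14
i=13 t=11 v=8: DROP (t<14-1); WM=14
i=14 t=18 v=4: → [18,20); WM=14
i=15 t=10 v=2: DROP (t<14-1); WM=15
i=16 t=15 v=3: → [14,16); WM=15
i=17 t=20 v=3: → [20,22); WM=15
i=18 t=22 v=1: → [22,24); WM=15
i=19 t=19 v=5: → [18,20); WM=19; [14,16) fires=12 [16,18) fires=5
i=20 t=23 v=6: → [22,24); WM=19
i=21 t=20 v=5: → [20,22); WM=19

9 13 15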